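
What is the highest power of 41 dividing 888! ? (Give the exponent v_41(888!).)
v_41(888!) = 21

Legendre's formula: v_p(n!) = Σ_{k ≥ 1} ⌊n / p^k⌋. For p = 41, n = 888, the terms are:
  ⌊888/41^1⌋ = ⌊888/41⌋ = 21
(the next term ⌊888/41^2⌋ = 0, terminating the sum). Summing: v_41(888!) = 21 = 21.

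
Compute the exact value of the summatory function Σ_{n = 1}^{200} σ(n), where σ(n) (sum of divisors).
Σ_{n ≤ 200} σ(n) = 33044

Compute σ(n) for each 1 ≤ n ≤ 200: σ(1) = 1, σ(2) = 3, σ(3) = 4, σ(4) = 7, σ(5) = 6, σ(6) = 12, σ(7) = 8, σ(8) = 15, σ(9) = 13, σ(10) = 18, σ(11) = 12, σ(12) = 28, σ(13) = 14, σ(14) = 24, σ(15) = 24, σ(16) = 31, σ(17) = 18, σ(18) = 39, σ(19) = 20, σ(20) = 42, σ(21) = 32, σ(22) = 36, σ(23) = 24, σ(24) = 60, σ(25) = 31, σ(26) = 42, σ(27) = 40, σ(28) = 56, σ(29) = 30, σ(30) = 72, σ(31) = 32, σ(32) = 63, σ(33) = 48, σ(34) = 54, σ(35) = 48, σ(36) = 91, σ(37) = 38, σ(38) = 60, σ(39) = 56, σ(40) = 90, σ(41) = 42, σ(42) = 96, σ(43) = 44, σ(44) = 84, σ(45) = 78, σ(46) = 72, σ(47) = 48, σ(48) = 124, σ(49) = 57, σ(50) = 93, σ(51) = 72, σ(52) = 98, σ(53) = 54, σ(54) = 120, σ(55) = 72, σ(56) = 120, σ(57) = 80, σ(58) = 90, σ(59) = 60, σ(60) = 168, σ(61) = 62, σ(62) = 96, σ(63) = 104, σ(64) = 127, σ(65) = 84, σ(66) = 144, σ(67) = 68, σ(68) = 126, σ(69) = 96, σ(70) = 144, σ(71) = 72, σ(72) = 195, σ(73) = 74, σ(74) = 114, σ(75) = 124, σ(76) = 140, σ(77) = 96, σ(78) = 168, σ(79) = 80, σ(80) = 186, σ(81) = 121, σ(82) = 126, σ(83) = 84, σ(84) = 224, σ(85) = 108, σ(86) = 132, σ(87) = 120, σ(88) = 180, σ(89) = 90, σ(90) = 234, σ(91) = 112, σ(92) = 168, σ(93) = 128, σ(94) = 144, σ(95) = 120, σ(96) = 252, σ(97) = 98, σ(98) = 171, σ(99) = 156, σ(100) = 217, σ(101) = 102, σ(102) = 216, σ(103) = 104, σ(104) = 210, σ(105) = 192, σ(106) = 162, σ(107) = 108, σ(108) = 280, σ(109) = 110, σ(110) = 216, σ(111) = 152, σ(112) = 248, σ(113) = 114, σ(114) = 240, σ(115) = 144, σ(116) = 210, σ(117) = 182, σ(118) = 180, σ(119) = 144, σ(120) = 360, σ(121) = 133, σ(122) = 186, σ(123) = 168, σ(124) = 224, σ(125) = 156, σ(126) = 312, σ(127) = 128, σ(128) = 255, σ(129) = 176, σ(130) = 252, σ(131) = 132, σ(132) = 336, σ(133) = 160, σ(134) = 204, σ(135) = 240, σ(136) = 270, σ(137) = 138, σ(138) = 288, σ(139) = 140, σ(140) = 336, σ(141) = 192, σ(142) = 216, σ(143) = 168, σ(144) = 403, σ(145) = 180, σ(146) = 222, σ(147) = 228, σ(148) = 266, σ(149) = 150, σ(150) = 372, σ(151) = 152, σ(152) = 300, σ(153) = 234, σ(154) = 288, σ(155) = 192, σ(156) = 392, σ(157) = 158, σ(158) = 240, σ(159) = 216, σ(160) = 378, σ(161) = 192, σ(162) = 363, σ(163) = 164, σ(164) = 294, σ(165) = 288, σ(166) = 252, σ(167) = 168, σ(168) = 480, σ(169) = 183, σ(170) = 324, σ(171) = 260, σ(172) = 308, σ(173) = 174, σ(174) = 360, σ(175) = 248, σ(176) = 372, σ(177) = 240, σ(178) = 270, σ(179) = 180, σ(180) = 546, σ(181) = 182, σ(182) = 336, σ(183) = 248, σ(184) = 360, σ(185) = 228, σ(186) = 384, σ(187) = 216, σ(188) = 336, σ(189) = 320, σ(190) = 360, σ(191) = 192, σ(192) = 508, σ(193) = 194, σ(194) = 294, σ(195) = 336, σ(196) = 399, σ(197) = 198, σ(198) = 468, σ(199) = 200, σ(200) = 465. Summing all 200 values: 33044. (Average order: Σ_{n ≤ x} σ(n) ~ (π²/12) x². For x = 200, (π²/12)·200² ≈ 32898.68.)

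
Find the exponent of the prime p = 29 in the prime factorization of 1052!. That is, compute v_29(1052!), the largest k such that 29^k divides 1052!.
v_29(1052!) = 37

Legendre's formula: v_p(n!) = Σ_{k ≥ 1} ⌊n / p^k⌋. For p = 29, n = 1052, the terms are:
  ⌊1052/29^1⌋ = ⌊1052/29⌋ = 36
  ⌊1052/29^2⌋ = ⌊1052/841⌋ = 1
(the next term ⌊1052/29^3⌋ = 0, terminating the sum). Summing: v_29(1052!) = 36 + 1 = 37.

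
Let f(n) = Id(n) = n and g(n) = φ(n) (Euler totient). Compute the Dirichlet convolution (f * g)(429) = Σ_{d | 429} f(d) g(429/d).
(Id * φ)(429) = 2625

Divisors of 429: [1, 3, 11, 13, 33, 39, 143, 429]. For each d | 429:
  d = 1: Id(1) · φ(429/1) = 1 · 240 = 240
  d = 3: Id(3) · φ(429/3) = 3 · 120 = 360
  d = 11: Id(11) · φ(429/11) = 11 · 24 = 264
  d = 13: Id(13) · φ(429/13) = 13 · 20 = 260
  d = 33: Id(33) · φ(429/33) = 33 · 12 = 396
  d = 39: Id(39) · φ(429/39) = 39 · 10 = 390
  d = 143: Id(143) · φ(429/143) = 143 · 2 = 286
  d = 429: Id(429) · φ(429/429) = 429 · 1 = 429
Summing: (Id * φ)(429) = 240 + 360 + 264 + 260 + 396 + 390 + 286 + 429 = 2625.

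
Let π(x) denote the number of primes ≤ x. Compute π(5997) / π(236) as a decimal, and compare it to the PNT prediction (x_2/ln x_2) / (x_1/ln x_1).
π(5997)/π(236) = 783/51 ≈ 15.3529;  PNT prediction ≈ 15.9606.

π(236) = 51 and π(5997) = 783, so π(5997)/π(236) ≈ 15.3529. The PNT-predicted ratio is (5997/ln(5997)) / (236/ln(236)) ≈ 15.9606. The two agree to within a few percent, as expected.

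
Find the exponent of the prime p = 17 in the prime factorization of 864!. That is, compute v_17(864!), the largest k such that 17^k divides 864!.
v_17(864!) = 52

Legendre's formula: v_p(n!) = Σ_{k ≥ 1} ⌊n / p^k⌋. For p = 17, n = 864, the terms are:
  ⌊864/17^1⌋ = ⌊864/17⌋ = 50
  ⌊864/17^2⌋ = ⌊864/289⌋ = 2
(the next term ⌊864/17^3⌋ = 0, terminating the sum). Summing: v_17(864!) = 50 + 2 = 52.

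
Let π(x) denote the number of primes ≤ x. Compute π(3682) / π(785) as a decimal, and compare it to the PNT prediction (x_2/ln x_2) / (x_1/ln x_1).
π(3682)/π(785) = 514/137 ≈ 3.7518;  PNT prediction ≈ 3.8076.

π(785) = 137 and π(3682) = 514, so π(3682)/π(785) ≈ 3.7518. The PNT-predicted ratio is (3682/ln(3682)) / (785/ln(785)) ≈ 3.8076. The two agree to within a few percent, as expected.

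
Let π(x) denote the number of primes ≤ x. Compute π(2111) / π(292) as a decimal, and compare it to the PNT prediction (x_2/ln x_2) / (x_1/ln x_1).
π(2111)/π(292) = 318/61 ≈ 5.2131;  PNT prediction ≈ 5.3612.

π(292) = 61 and π(2111) = 318, so π(2111)/π(292) ≈ 5.2131. The PNT-predicted ratio is (2111/ln(2111)) / (292/ln(292)) ≈ 5.3612. The two agree to within a few percent, as expected.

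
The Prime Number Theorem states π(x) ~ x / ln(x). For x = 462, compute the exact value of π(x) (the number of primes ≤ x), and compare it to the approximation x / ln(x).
π(462) = 89;  x/ln(x) ≈ 75.30;  relative error ≈ 15.39%.

Directly count primes up to 462: π(462) = 89. The PNT approximation gives 462/ln(462) ≈ 462/6.13556 ≈ 75.30. Relative error (π(x) − x/ln(x)) / π(x) ≈ 15.39%; the approximation is known to undercount slightly (Li(x) is a better estimate).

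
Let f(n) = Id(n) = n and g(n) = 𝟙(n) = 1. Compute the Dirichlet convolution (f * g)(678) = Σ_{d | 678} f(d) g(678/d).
(Id * 𝟙)(678) = 1368

Divisors of 678: [1, 2, 3, 6, 113, 226, 339, 678]. For each d | 678:
  d = 1: Id(1) · 𝟙(678/1) = 1 · 1 = 1
  d = 2: Id(2) · 𝟙(678/2) = 2 · 1 = 2
  d = 3: Id(3) · 𝟙(678/3) = 3 · 1 = 3
  d = 6: Id(6) · 𝟙(678/6) = 6 · 1 = 6
  d = 113: Id(113) · 𝟙(678/113) = 113 · 1 = 113
  d = 226: Id(226) · 𝟙(678/226) = 226 · 1 = 226
  d = 339: Id(339) · 𝟙(678/339) = 339 · 1 = 339
  d = 678: Id(678) · 𝟙(678/678) = 678 · 1 = 678
Summing: (Id * 𝟙)(678) = 1 + 2 + 3 + 6 + 113 + 226 + 339 + 678 = 1368.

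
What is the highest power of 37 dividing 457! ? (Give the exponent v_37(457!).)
v_37(457!) = 12

Legendre's formula: v_p(n!) = Σ_{k ≥ 1} ⌊n / p^k⌋. For p = 37, n = 457, the terms are:
  ⌊457/37^1⌋ = ⌊457/37⌋ = 12
(the next term ⌊457/37^2⌋ = 0, terminating the sum). Summing: v_37(457!) = 12 = 12.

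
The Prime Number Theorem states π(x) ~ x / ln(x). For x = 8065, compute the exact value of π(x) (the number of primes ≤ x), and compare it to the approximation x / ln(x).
π(8065) = 1013;  x/ln(x) ≈ 896.58;  relative error ≈ 11.49%.

Directly count primes up to 8065: π(8065) = 1013. The PNT approximation gives 8065/ln(8065) ≈ 8065/8.99529 ≈ 896.58. Relative error (π(x) − x/ln(x)) / π(x) ≈ 11.49%; the approximation is known to undercount slightly (Li(x) is a better estimate).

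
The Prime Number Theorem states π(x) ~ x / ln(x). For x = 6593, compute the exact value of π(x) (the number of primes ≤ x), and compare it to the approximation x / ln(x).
π(6593) = 852;  x/ln(x) ≈ 749.74;  relative error ≈ 12.00%.

Directly count primes up to 6593: π(6593) = 852. The PNT approximation gives 6593/ln(6593) ≈ 6593/8.79376 ≈ 749.74. Relative error (π(x) − x/ln(x)) / π(x) ≈ 12.00%; the approximation is known to undercount slightly (Li(x) is a better estimate).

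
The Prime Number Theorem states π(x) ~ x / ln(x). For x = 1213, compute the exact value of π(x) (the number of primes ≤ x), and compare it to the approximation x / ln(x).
π(1213) = 198;  x/ln(x) ≈ 170.82;  relative error ≈ 13.72%.

Directly count primes up to 1213: π(1213) = 198. The PNT approximation gives 1213/ln(1213) ≈ 1213/7.10085 ≈ 170.82. Relative error (π(x) − x/ln(x)) / π(x) ≈ 13.72%; the approximation is known to undercount slightly (Li(x) is a better estimate).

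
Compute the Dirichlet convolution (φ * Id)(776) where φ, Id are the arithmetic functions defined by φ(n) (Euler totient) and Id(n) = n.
(φ * Id)(776) = 3860

Divisors of 776: [1, 2, 4, 8, 97, 194, 388, 776]. For each d | 776:
  d = 1: φ(1) · Id(776/1) = 1 · 776 = 776
  d = 2: φ(2) · Id(776/2) = 1 · 388 = 388
  d = 4: φ(4) · Id(776/4) = 2 · 194 = 388
  d = 8: φ(8) · Id(776/8) = 4 · 97 = 388
  d = 97: φ(97) · Id(776/97) = 96 · 8 = 768
  d = 194: φ(194) · Id(776/194) = 96 · 4 = 384
  d = 388: φ(388) · Id(776/388) = 192 · 2 = 384
  d = 776: φ(776) · Id(776/776) = 384 · 1 = 384
Summing: (φ * Id)(776) = 776 + 388 + 388 + 388 + 768 + 384 + 384 + 384 = 3860.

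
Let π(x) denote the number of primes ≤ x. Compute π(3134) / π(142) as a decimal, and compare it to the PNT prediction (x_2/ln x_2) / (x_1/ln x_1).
π(3134)/π(142) = 445/34 ≈ 13.0882;  PNT prediction ≈ 13.5871.

π(142) = 34 and π(3134) = 445, so π(3134)/π(142) ≈ 13.0882. The PNT-predicted ratio is (3134/ln(3134)) / (142/ln(142)) ≈ 13.5871. The two agree to within a few percent, as expected.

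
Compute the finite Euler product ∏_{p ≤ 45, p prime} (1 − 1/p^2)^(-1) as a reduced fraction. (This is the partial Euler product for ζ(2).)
∏ = 1688189817927745147112851/1030750286035260801024000

The primes p ≤ 45 are [2, 3, 5, 7, 11, 13, 17, 19, 23, 29, 31, 37, 41, 43]. For each prime, (1 − 1/p^2)^(-1) = p^2 / (p^2 − 1). The product is (1 − 1/2^2)^(-1), (1 − 1/3^2)^(-1), (1 − 1/5^2)^(-1), (1 − 1/7^2)^(-1), (1 − 1/11^2)^(-1), (1 − 1/13^2)^(-1), (1 − 1/17^2)^(-1), (1 − 1/19^2)^(-1), (1 − 1/23^2)^(-1), (1 − 1/29^2)^(-1), (1 − 1/31^2)^(-1), (1 − 1/37^2)^(-1), (1 − 1/41^2)^(-1), (1 − 1/43^2)^(-1) = ∏ p^2 / (p^2 − 1) = 1688189817927745147112851/1030750286035260801024000.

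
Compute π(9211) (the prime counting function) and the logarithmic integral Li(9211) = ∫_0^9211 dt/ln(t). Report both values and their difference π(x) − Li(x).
π(9211) = 1142;  Li(9211) ≈ 1160.09;  π(x) − Li(x) ≈ -18.09.

Direct count of primes ≤ 9211 gives π(9211) = 1142. Numerical evaluation of the logarithmic integral gives Li(9211) ≈ 1160.09. The difference π(x) − Li(x) ≈ -18.09 is typically negative for small/moderate x (Li(x) overestimates), though Littlewood's theorem shows this sign changes infinitely often.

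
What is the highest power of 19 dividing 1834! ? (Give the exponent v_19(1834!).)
v_19(1834!) = 101

Legendre's formula: v_p(n!) = Σ_{k ≥ 1} ⌊n / p^k⌋. For p = 19, n = 1834, the terms are:
  ⌊1834/19^1⌋ = ⌊1834/19⌋ = 96
  ⌊1834/19^2⌋ = ⌊1834/361⌋ = 5
(the next term ⌊1834/19^3⌋ = 0, terminating the sum). Summing: v_19(1834!) = 96 + 5 = 101.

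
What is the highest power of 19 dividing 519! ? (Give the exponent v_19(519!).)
v_19(519!) = 28

Legendre's formula: v_p(n!) = Σ_{k ≥ 1} ⌊n / p^k⌋. For p = 19, n = 519, the terms are:
  ⌊519/19^1⌋ = ⌊519/19⌋ = 27
  ⌊519/19^2⌋ = ⌊519/361⌋ = 1
(the next term ⌊519/19^3⌋ = 0, terminating the sum). Summing: v_19(519!) = 27 + 1 = 28.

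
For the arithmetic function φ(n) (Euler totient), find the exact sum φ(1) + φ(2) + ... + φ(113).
Σ_{n ≤ 113} φ(n) = 3948

Compute φ(n) for each 1 ≤ n ≤ 113: φ(1) = 1, φ(2) = 1, φ(3) = 2, φ(4) = 2, φ(5) = 4, φ(6) = 2, φ(7) = 6, φ(8) = 4, φ(9) = 6, φ(10) = 4, φ(11) = 10, φ(12) = 4, φ(13) = 12, φ(14) = 6, φ(15) = 8, φ(16) = 8, φ(17) = 16, φ(18) = 6, φ(19) = 18, φ(20) = 8, φ(21) = 12, φ(22) = 10, φ(23) = 22, φ(24) = 8, φ(25) = 20, φ(26) = 12, φ(27) = 18, φ(28) = 12, φ(29) = 28, φ(30) = 8, φ(31) = 30, φ(32) = 16, φ(33) = 20, φ(34) = 16, φ(35) = 24, φ(36) = 12, φ(37) = 36, φ(38) = 18, φ(39) = 24, φ(40) = 16, φ(41) = 40, φ(42) = 12, φ(43) = 42, φ(44) = 20, φ(45) = 24, φ(46) = 22, φ(47) = 46, φ(48) = 16, φ(49) = 42, φ(50) = 20, φ(51) = 32, φ(52) = 24, φ(53) = 52, φ(54) = 18, φ(55) = 40, φ(56) = 24, φ(57) = 36, φ(58) = 28, φ(59) = 58, φ(60) = 16, φ(61) = 60, φ(62) = 30, φ(63) = 36, φ(64) = 32, φ(65) = 48, φ(66) = 20, φ(67) = 66, φ(68) = 32, φ(69) = 44, φ(70) = 24, φ(71) = 70, φ(72) = 24, φ(73) = 72, φ(74) = 36, φ(75) = 40, φ(76) = 36, φ(77) = 60, φ(78) = 24, φ(79) = 78, φ(80) = 32, φ(81) = 54, φ(82) = 40, φ(83) = 82, φ(84) = 24, φ(85) = 64, φ(86) = 42, φ(87) = 56, φ(88) = 40, φ(89) = 88, φ(90) = 24, φ(91) = 72, φ(92) = 44, φ(93) = 60, φ(94) = 46, φ(95) = 72, φ(96) = 32, φ(97) = 96, φ(98) = 42, φ(99) = 60, φ(100) = 40, φ(101) = 100, φ(102) = 32, φ(103) = 102, φ(104) = 48, φ(105) = 48, φ(106) = 52, φ(107) = 106, φ(108) = 36, φ(109) = 108, φ(110) = 40, φ(111) = 72, φ(112) = 48, φ(113) = 112. Summing all 113 values: 3948. (Average order: Σ_{n ≤ x} φ(n) ~ (3/π²) x². For x = 113, (3/π²)·113² ≈ 3881.31.)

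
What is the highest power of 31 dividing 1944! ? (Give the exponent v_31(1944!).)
v_31(1944!) = 64

Legendre's formula: v_p(n!) = Σ_{k ≥ 1} ⌊n / p^k⌋. For p = 31, n = 1944, the terms are:
  ⌊1944/31^1⌋ = ⌊1944/31⌋ = 62
  ⌊1944/31^2⌋ = ⌊1944/961⌋ = 2
(the next term ⌊1944/31^3⌋ = 0, terminating the sum). Summing: v_31(1944!) = 62 + 2 = 64.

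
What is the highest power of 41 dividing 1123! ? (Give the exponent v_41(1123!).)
v_41(1123!) = 27

Legendre's formula: v_p(n!) = Σ_{k ≥ 1} ⌊n / p^k⌋. For p = 41, n = 1123, the terms are:
  ⌊1123/41^1⌋ = ⌊1123/41⌋ = 27
(the next term ⌊1123/41^2⌋ = 0, terminating the sum). Summing: v_41(1123!) = 27 = 27.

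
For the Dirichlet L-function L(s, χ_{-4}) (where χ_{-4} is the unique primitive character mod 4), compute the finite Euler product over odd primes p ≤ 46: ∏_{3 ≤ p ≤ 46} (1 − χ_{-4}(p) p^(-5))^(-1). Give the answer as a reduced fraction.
∏ = 32740559305695385712389870979185370874149053476477367448414215/32866839245274949258617282425703153368289421339680491851218944

The odd primes p ≤ 46 are [3, 5, 7, 11, 13, 17, 19, 23, 29, 31, 37, 41, 43]. For each, χ(p) = 1 if p ≡ 1 mod 4, χ(p) = −1 if p ≡ 3 mod 4. Taking (1 − χ(p)/p^5)^(-1) = p^5/(p^5 − χ(p)): (1 − (-1)/3^5)^(-1) · (1 − (1)/5^5)^(-1) · (1 − (-1)/7^5)^(-1) · (1 − (-1)/11^5)^(-1) · (1 − (1)/13^5)^(-1) · (1 − (1)/17^5)^(-1) · (1 − (-1)/19^5)^(-1) · (1 − (-1)/23^5)^(-1) · (1 − (1)/29^5)^(-1) · (1 − (-1)/31^5)^(-1) · (1 − (1)/37^5)^(-1) · (1 − (1)/41^5)^(-1) · (1 − (-1)/43^5)^(-1) = 32740559305695385712389870979185370874149053476477367448414215/32866839245274949258617282425703153368289421339680491851218944.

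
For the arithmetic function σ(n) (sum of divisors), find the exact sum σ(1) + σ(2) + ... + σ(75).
Σ_{n ≤ 75} σ(n) = 4644

Compute σ(n) for each 1 ≤ n ≤ 75: σ(1) = 1, σ(2) = 3, σ(3) = 4, σ(4) = 7, σ(5) = 6, σ(6) = 12, σ(7) = 8, σ(8) = 15, σ(9) = 13, σ(10) = 18, σ(11) = 12, σ(12) = 28, σ(13) = 14, σ(14) = 24, σ(15) = 24, σ(16) = 31, σ(17) = 18, σ(18) = 39, σ(19) = 20, σ(20) = 42, σ(21) = 32, σ(22) = 36, σ(23) = 24, σ(24) = 60, σ(25) = 31, σ(26) = 42, σ(27) = 40, σ(28) = 56, σ(29) = 30, σ(30) = 72, σ(31) = 32, σ(32) = 63, σ(33) = 48, σ(34) = 54, σ(35) = 48, σ(36) = 91, σ(37) = 38, σ(38) = 60, σ(39) = 56, σ(40) = 90, σ(41) = 42, σ(42) = 96, σ(43) = 44, σ(44) = 84, σ(45) = 78, σ(46) = 72, σ(47) = 48, σ(48) = 124, σ(49) = 57, σ(50) = 93, σ(51) = 72, σ(52) = 98, σ(53) = 54, σ(54) = 120, σ(55) = 72, σ(56) = 120, σ(57) = 80, σ(58) = 90, σ(59) = 60, σ(60) = 168, σ(61) = 62, σ(62) = 96, σ(63) = 104, σ(64) = 127, σ(65) = 84, σ(66) = 144, σ(67) = 68, σ(68) = 126, σ(69) = 96, σ(70) = 144, σ(71) = 72, σ(72) = 195, σ(73) = 74, σ(74) = 114, σ(75) = 124. Summing all 75 values: 4644. (Average order: Σ_{n ≤ x} σ(n) ~ (π²/12) x². For x = 75, (π²/12)·75² ≈ 4626.38.)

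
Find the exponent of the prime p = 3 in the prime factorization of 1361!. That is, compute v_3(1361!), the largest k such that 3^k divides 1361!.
v_3(1361!) = 676

Legendre's formula: v_p(n!) = Σ_{k ≥ 1} ⌊n / p^k⌋. For p = 3, n = 1361, the terms are:
  ⌊1361/3^1⌋ = ⌊1361/3⌋ = 453
  ⌊1361/3^2⌋ = ⌊1361/9⌋ = 151
  ⌊1361/3^3⌋ = ⌊1361/27⌋ = 50
  ⌊1361/3^4⌋ = ⌊1361/81⌋ = 16
  ⌊1361/3^5⌋ = ⌊1361/243⌋ = 5
  ⌊1361/3^6⌋ = ⌊1361/729⌋ = 1
(the next term ⌊1361/3^7⌋ = 0, terminating the sum). Summing: v_3(1361!) = 453 + 151 + 50 + 16 + 5 + 1 = 676.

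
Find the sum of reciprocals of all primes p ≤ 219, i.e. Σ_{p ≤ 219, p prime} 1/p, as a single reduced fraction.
Σ 1/p = 3215488142498485484492183158345029261034221047849345857469577412562094716564064084247/1645783550795210387735581011435590727981167322669649249414629852197255934130751870910

π(219) = 47, so the primes ≤ 219 are [2, 3, 5, 7, 11, 13, 17, 19, 23, 29, 31, 37, 41, 43, 47, 53, 59, 61, 67, 71, 73, 79, 83, 89, 97, 101, 103, 107, 109, 113, 127, 131, 137, 139, 149, 151, 157, 163, 167, 173, 179, 181, 191, 193, 197, 199, 211]. Summing 1/p over these primes: 3215488142498485484492183158345029261034221047849345857469577412562094716564064084247/1645783550795210387735581011435590727981167322669649249414629852197255934130751870910 ≈ 1.9538. Mertens estimate ln ln(219) + 0.2615 ≈ 1.9459.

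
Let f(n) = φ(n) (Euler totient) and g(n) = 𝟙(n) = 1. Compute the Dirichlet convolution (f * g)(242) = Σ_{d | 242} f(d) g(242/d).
(φ * 𝟙)(242) = 242

Divisors of 242: [1, 2, 11, 22, 121, 242]. For each d | 242:
  d = 1: φ(1) · 𝟙(242/1) = 1 · 1 = 1
  d = 2: φ(2) · 𝟙(242/2) = 1 · 1 = 1
  d = 11: φ(11) · 𝟙(242/11) = 10 · 1 = 10
  d = 22: φ(22) · 𝟙(242/22) = 10 · 1 = 10
  d = 121: φ(121) · 𝟙(242/121) = 110 · 1 = 110
  d = 242: φ(242) · 𝟙(242/242) = 110 · 1 = 110
Summing: (φ * 𝟙)(242) = 1 + 1 + 10 + 10 + 110 + 110 = 242.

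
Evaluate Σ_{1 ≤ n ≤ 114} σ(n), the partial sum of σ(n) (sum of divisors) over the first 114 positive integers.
Σ_{n ≤ 114} σ(n) = 10753

Compute σ(n) for each 1 ≤ n ≤ 114: σ(1) = 1, σ(2) = 3, σ(3) = 4, σ(4) = 7, σ(5) = 6, σ(6) = 12, σ(7) = 8, σ(8) = 15, σ(9) = 13, σ(10) = 18, σ(11) = 12, σ(12) = 28, σ(13) = 14, σ(14) = 24, σ(15) = 24, σ(16) = 31, σ(17) = 18, σ(18) = 39, σ(19) = 20, σ(20) = 42, σ(21) = 32, σ(22) = 36, σ(23) = 24, σ(24) = 60, σ(25) = 31, σ(26) = 42, σ(27) = 40, σ(28) = 56, σ(29) = 30, σ(30) = 72, σ(31) = 32, σ(32) = 63, σ(33) = 48, σ(34) = 54, σ(35) = 48, σ(36) = 91, σ(37) = 38, σ(38) = 60, σ(39) = 56, σ(40) = 90, σ(41) = 42, σ(42) = 96, σ(43) = 44, σ(44) = 84, σ(45) = 78, σ(46) = 72, σ(47) = 48, σ(48) = 124, σ(49) = 57, σ(50) = 93, σ(51) = 72, σ(52) = 98, σ(53) = 54, σ(54) = 120, σ(55) = 72, σ(56) = 120, σ(57) = 80, σ(58) = 90, σ(59) = 60, σ(60) = 168, σ(61) = 62, σ(62) = 96, σ(63) = 104, σ(64) = 127, σ(65) = 84, σ(66) = 144, σ(67) = 68, σ(68) = 126, σ(69) = 96, σ(70) = 144, σ(71) = 72, σ(72) = 195, σ(73) = 74, σ(74) = 114, σ(75) = 124, σ(76) = 140, σ(77) = 96, σ(78) = 168, σ(79) = 80, σ(80) = 186, σ(81) = 121, σ(82) = 126, σ(83) = 84, σ(84) = 224, σ(85) = 108, σ(86) = 132, σ(87) = 120, σ(88) = 180, σ(89) = 90, σ(90) = 234, σ(91) = 112, σ(92) = 168, σ(93) = 128, σ(94) = 144, σ(95) = 120, σ(96) = 252, σ(97) = 98, σ(98) = 171, σ(99) = 156, σ(100) = 217, σ(101) = 102, σ(102) = 216, σ(103) = 104, σ(104) = 210, σ(105) = 192, σ(106) = 162, σ(107) = 108, σ(108) = 280, σ(109) = 110, σ(110) = 216, σ(111) = 152, σ(112) = 248, σ(113) = 114, σ(114) = 240. Summing all 114 values: 10753. (Average order: Σ_{n ≤ x} σ(n) ~ (π²/12) x². For x = 114, (π²/12)·114² ≈ 10688.78.)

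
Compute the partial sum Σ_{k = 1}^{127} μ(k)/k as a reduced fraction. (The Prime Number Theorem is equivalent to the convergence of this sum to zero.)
Σ μ(k)/k = -228455996623300386843096283835194191857230682/401447693933303618909444119902604513664588524773

Values of μ(k) for 1 ≤ k ≤ 127: μ(1) = 1, μ(2) = -1, μ(3) = -1, μ(5) = -1, μ(6) = 1, μ(7) = -1, μ(10) = 1, μ(11) = -1, μ(13) = -1, μ(14) = 1, μ(15) = 1, μ(17) = -1, μ(19) = -1, μ(21) = 1, μ(22) = 1, μ(23) = -1, μ(26) = 1, μ(29) = -1, μ(30) = -1, μ(31) = -1, μ(33) = 1, μ(34) = 1, μ(35) = 1, μ(37) = -1, μ(38) = 1, μ(39) = 1, μ(41) = -1, μ(42) = -1, μ(43) = -1, μ(46) = 1, μ(47) = -1, μ(51) = 1, μ(53) = -1, μ(55) = 1, μ(57) = 1, μ(58) = 1, μ(59) = -1, μ(61) = -1, μ(62) = 1, μ(65) = 1, μ(66) = -1, μ(67) = -1, μ(69) = 1, μ(70) = -1, μ(71) = -1, μ(73) = -1, μ(74) = 1, μ(77) = 1, μ(78) = -1, μ(79) = -1, μ(82) = 1, μ(83) = -1, μ(85) = 1, μ(86) = 1, μ(87) = 1, μ(89) = -1, μ(91) = 1, μ(93) = 1, μ(94) = 1, μ(95) = 1, μ(97) = -1, μ(101) = -1, μ(102) = -1, μ(103) = -1, μ(105) = -1, μ(106) = 1, μ(107) = -1, μ(109) = -1, μ(110) = -1, μ(111) = 1, μ(113) = -1, μ(114) = -1, μ(115) = 1, μ(118) = 1, μ(119) = 1, μ(122) = 1, μ(123) = 1, μ(127) = -1, with μ = 0 on non-squarefree integers. Summing μ(k)/k for k where μ(k) ≠ 0 gives -228455996623300386843096283835194191857230682/401447693933303618909444119902604513664588524773 ≈ -0.0006. (PNT ⟺ this sum → 0 as n → ∞.)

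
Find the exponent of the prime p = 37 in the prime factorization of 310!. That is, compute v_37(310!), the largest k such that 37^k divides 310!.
v_37(310!) = 8

Legendre's formula: v_p(n!) = Σ_{k ≥ 1} ⌊n / p^k⌋. For p = 37, n = 310, the terms are:
  ⌊310/37^1⌋ = ⌊310/37⌋ = 8
(the next term ⌊310/37^2⌋ = 0, terminating the sum). Summing: v_37(310!) = 8 = 8.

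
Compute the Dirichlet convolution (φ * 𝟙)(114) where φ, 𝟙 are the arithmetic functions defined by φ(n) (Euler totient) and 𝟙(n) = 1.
(φ * 𝟙)(114) = 114

Divisors of 114: [1, 2, 3, 6, 19, 38, 57, 114]. For each d | 114:
  d = 1: φ(1) · 𝟙(114/1) = 1 · 1 = 1
  d = 2: φ(2) · 𝟙(114/2) = 1 · 1 = 1
  d = 3: φ(3) · 𝟙(114/3) = 2 · 1 = 2
  d = 6: φ(6) · 𝟙(114/6) = 2 · 1 = 2
  d = 19: φ(19) · 𝟙(114/19) = 18 · 1 = 18
  d = 38: φ(38) · 𝟙(114/38) = 18 · 1 = 18
  d = 57: φ(57) · 𝟙(114/57) = 36 · 1 = 36
  d = 114: φ(114) · 𝟙(114/114) = 36 · 1 = 36
Summing: (φ * 𝟙)(114) = 1 + 1 + 2 + 2 + 18 + 18 + 36 + 36 = 114.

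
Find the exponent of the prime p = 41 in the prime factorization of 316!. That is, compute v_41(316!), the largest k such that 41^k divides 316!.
v_41(316!) = 7

Legendre's formula: v_p(n!) = Σ_{k ≥ 1} ⌊n / p^k⌋. For p = 41, n = 316, the terms are:
  ⌊316/41^1⌋ = ⌊316/41⌋ = 7
(the next term ⌊316/41^2⌋ = 0, terminating the sum). Summing: v_41(316!) = 7 = 7.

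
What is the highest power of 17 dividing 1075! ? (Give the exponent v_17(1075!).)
v_17(1075!) = 66

Legendre's formula: v_p(n!) = Σ_{k ≥ 1} ⌊n / p^k⌋. For p = 17, n = 1075, the terms are:
  ⌊1075/17^1⌋ = ⌊1075/17⌋ = 63
  ⌊1075/17^2⌋ = ⌊1075/289⌋ = 3
(the next term ⌊1075/17^3⌋ = 0, terminating the sum). Summing: v_17(1075!) = 63 + 3 = 66.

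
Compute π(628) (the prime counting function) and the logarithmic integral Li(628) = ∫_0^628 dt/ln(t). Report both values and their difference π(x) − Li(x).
π(628) = 114;  Li(628) ≈ 122.01;  π(x) − Li(x) ≈ -8.01.

Direct count of primes ≤ 628 gives π(628) = 114. Numerical evaluation of the logarithmic integral gives Li(628) ≈ 122.01. The difference π(x) − Li(x) ≈ -8.01 is typically negative for small/moderate x (Li(x) overestimates), though Littlewood's theorem shows this sign changes infinitely often.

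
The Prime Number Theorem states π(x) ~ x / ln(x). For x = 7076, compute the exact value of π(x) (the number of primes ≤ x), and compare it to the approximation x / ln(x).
π(7076) = 908;  x/ln(x) ≈ 798.24;  relative error ≈ 12.09%.

Directly count primes up to 7076: π(7076) = 908. The PNT approximation gives 7076/ln(7076) ≈ 7076/8.86446 ≈ 798.24. Relative error (π(x) − x/ln(x)) / π(x) ≈ 12.09%; the approximation is known to undercount slightly (Li(x) is a better estimate).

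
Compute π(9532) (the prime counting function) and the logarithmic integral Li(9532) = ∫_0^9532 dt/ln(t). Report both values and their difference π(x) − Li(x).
π(9532) = 1179;  Li(9532) ≈ 1195.19;  π(x) − Li(x) ≈ -16.19.

Direct count of primes ≤ 9532 gives π(9532) = 1179. Numerical evaluation of the logarithmic integral gives Li(9532) ≈ 1195.19. The difference π(x) − Li(x) ≈ -16.19 is typically negative for small/moderate x (Li(x) overestimates), though Littlewood's theorem shows this sign changes infinitely often.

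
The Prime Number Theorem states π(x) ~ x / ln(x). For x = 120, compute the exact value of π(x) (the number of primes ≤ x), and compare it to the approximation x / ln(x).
π(120) = 30;  x/ln(x) ≈ 25.07;  relative error ≈ 16.45%.

Directly count primes up to 120: π(120) = 30. The PNT approximation gives 120/ln(120) ≈ 120/4.78749 ≈ 25.07. Relative error (π(x) − x/ln(x)) / π(x) ≈ 16.45%; the approximation is known to undercount slightly (Li(x) is a better estimate).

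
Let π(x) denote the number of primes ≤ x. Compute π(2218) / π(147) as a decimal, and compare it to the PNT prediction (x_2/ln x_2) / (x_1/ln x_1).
π(2218)/π(147) = 330/34 ≈ 9.7059;  PNT prediction ≈ 9.7734.

π(147) = 34 and π(2218) = 330, so π(2218)/π(147) ≈ 9.7059. The PNT-predicted ratio is (2218/ln(2218)) / (147/ln(147)) ≈ 9.7734. The two agree to within a few percent, as expected.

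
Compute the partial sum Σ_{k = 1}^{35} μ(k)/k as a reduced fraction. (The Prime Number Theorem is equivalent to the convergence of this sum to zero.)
Σ μ(k)/k = 2562470143/100280245065

Values of μ(k) for 1 ≤ k ≤ 35: μ(1) = 1, μ(2) = -1, μ(3) = -1, μ(5) = -1, μ(6) = 1, μ(7) = -1, μ(10) = 1, μ(11) = -1, μ(13) = -1, μ(14) = 1, μ(15) = 1, μ(17) = -1, μ(19) = -1, μ(21) = 1, μ(22) = 1, μ(23) = -1, μ(26) = 1, μ(29) = -1, μ(30) = -1, μ(31) = -1, μ(33) = 1, μ(34) = 1, μ(35) = 1, with μ = 0 on non-squarefree integers. Summing μ(k)/k for k where μ(k) ≠ 0 gives 2562470143/100280245065 ≈ 0.0256. (PNT ⟺ this sum → 0 as n → ∞.)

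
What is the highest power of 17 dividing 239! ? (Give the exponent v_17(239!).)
v_17(239!) = 14

Legendre's formula: v_p(n!) = Σ_{k ≥ 1} ⌊n / p^k⌋. For p = 17, n = 239, the terms are:
  ⌊239/17^1⌋ = ⌊239/17⌋ = 14
(the next term ⌊239/17^2⌋ = 0, terminating the sum). Summing: v_17(239!) = 14 = 14.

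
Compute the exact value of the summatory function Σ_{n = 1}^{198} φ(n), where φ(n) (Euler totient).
Σ_{n ≤ 198} φ(n) = 11954

Compute φ(n) for each 1 ≤ n ≤ 198: φ(1) = 1, φ(2) = 1, φ(3) = 2, φ(4) = 2, φ(5) = 4, φ(6) = 2, φ(7) = 6, φ(8) = 4, φ(9) = 6, φ(10) = 4, φ(11) = 10, φ(12) = 4, φ(13) = 12, φ(14) = 6, φ(15) = 8, φ(16) = 8, φ(17) = 16, φ(18) = 6, φ(19) = 18, φ(20) = 8, φ(21) = 12, φ(22) = 10, φ(23) = 22, φ(24) = 8, φ(25) = 20, φ(26) = 12, φ(27) = 18, φ(28) = 12, φ(29) = 28, φ(30) = 8, φ(31) = 30, φ(32) = 16, φ(33) = 20, φ(34) = 16, φ(35) = 24, φ(36) = 12, φ(37) = 36, φ(38) = 18, φ(39) = 24, φ(40) = 16, φ(41) = 40, φ(42) = 12, φ(43) = 42, φ(44) = 20, φ(45) = 24, φ(46) = 22, φ(47) = 46, φ(48) = 16, φ(49) = 42, φ(50) = 20, φ(51) = 32, φ(52) = 24, φ(53) = 52, φ(54) = 18, φ(55) = 40, φ(56) = 24, φ(57) = 36, φ(58) = 28, φ(59) = 58, φ(60) = 16, φ(61) = 60, φ(62) = 30, φ(63) = 36, φ(64) = 32, φ(65) = 48, φ(66) = 20, φ(67) = 66, φ(68) = 32, φ(69) = 44, φ(70) = 24, φ(71) = 70, φ(72) = 24, φ(73) = 72, φ(74) = 36, φ(75) = 40, φ(76) = 36, φ(77) = 60, φ(78) = 24, φ(79) = 78, φ(80) = 32, φ(81) = 54, φ(82) = 40, φ(83) = 82, φ(84) = 24, φ(85) = 64, φ(86) = 42, φ(87) = 56, φ(88) = 40, φ(89) = 88, φ(90) = 24, φ(91) = 72, φ(92) = 44, φ(93) = 60, φ(94) = 46, φ(95) = 72, φ(96) = 32, φ(97) = 96, φ(98) = 42, φ(99) = 60, φ(100) = 40, φ(101) = 100, φ(102) = 32, φ(103) = 102, φ(104) = 48, φ(105) = 48, φ(106) = 52, φ(107) = 106, φ(108) = 36, φ(109) = 108, φ(110) = 40, φ(111) = 72, φ(112) = 48, φ(113) = 112, φ(114) = 36, φ(115) = 88, φ(116) = 56, φ(117) = 72, φ(118) = 58, φ(119) = 96, φ(120) = 32, φ(121) = 110, φ(122) = 60, φ(123) = 80, φ(124) = 60, φ(125) = 100, φ(126) = 36, φ(127) = 126, φ(128) = 64, φ(129) = 84, φ(130) = 48, φ(131) = 130, φ(132) = 40, φ(133) = 108, φ(134) = 66, φ(135) = 72, φ(136) = 64, φ(137) = 136, φ(138) = 44, φ(139) = 138, φ(140) = 48, φ(141) = 92, φ(142) = 70, φ(143) = 120, φ(144) = 48, φ(145) = 112, φ(146) = 72, φ(147) = 84, φ(148) = 72, φ(149) = 148, φ(150) = 40, φ(151) = 150, φ(152) = 72, φ(153) = 96, φ(154) = 60, φ(155) = 120, φ(156) = 48, φ(157) = 156, φ(158) = 78, φ(159) = 104, φ(160) = 64, φ(161) = 132, φ(162) = 54, φ(163) = 162, φ(164) = 80, φ(165) = 80, φ(166) = 82, φ(167) = 166, φ(168) = 48, φ(169) = 156, φ(170) = 64, φ(171) = 108, φ(172) = 84, φ(173) = 172, φ(174) = 56, φ(175) = 120, φ(176) = 80, φ(177) = 116, φ(178) = 88, φ(179) = 178, φ(180) = 48, φ(181) = 180, φ(182) = 72, φ(183) = 120, φ(184) = 88, φ(185) = 144, φ(186) = 60, φ(187) = 160, φ(188) = 92, φ(189) = 108, φ(190) = 72, φ(191) = 190, φ(192) = 64, φ(193) = 192, φ(194) = 96, φ(195) = 96, φ(196) = 84, φ(197) = 196, φ(198) = 60. Summing all 198 values: 11954. (Average order: Σ_{n ≤ x} φ(n) ~ (3/π²) x². For x = 198, (3/π²)·198² ≈ 11916.59.)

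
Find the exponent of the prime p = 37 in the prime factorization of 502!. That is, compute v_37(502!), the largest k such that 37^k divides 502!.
v_37(502!) = 13

Legendre's formula: v_p(n!) = Σ_{k ≥ 1} ⌊n / p^k⌋. For p = 37, n = 502, the terms are:
  ⌊502/37^1⌋ = ⌊502/37⌋ = 13
(the next term ⌊502/37^2⌋ = 0, terminating the sum). Summing: v_37(502!) = 13 = 13.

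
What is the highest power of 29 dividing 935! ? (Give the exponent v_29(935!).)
v_29(935!) = 33

Legendre's formula: v_p(n!) = Σ_{k ≥ 1} ⌊n / p^k⌋. For p = 29, n = 935, the terms are:
  ⌊935/29^1⌋ = ⌊935/29⌋ = 32
  ⌊935/29^2⌋ = ⌊935/841⌋ = 1
(the next term ⌊935/29^3⌋ = 0, terminating the sum). Summing: v_29(935!) = 32 + 1 = 33.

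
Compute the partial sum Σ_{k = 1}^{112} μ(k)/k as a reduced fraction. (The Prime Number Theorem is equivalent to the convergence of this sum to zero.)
Σ μ(k)/k = -678316192822146162262092815134314936522301/39962142402550705168325165981723972810713890

Values of μ(k) for 1 ≤ k ≤ 112: μ(1) = 1, μ(2) = -1, μ(3) = -1, μ(5) = -1, μ(6) = 1, μ(7) = -1, μ(10) = 1, μ(11) = -1, μ(13) = -1, μ(14) = 1, μ(15) = 1, μ(17) = -1, μ(19) = -1, μ(21) = 1, μ(22) = 1, μ(23) = -1, μ(26) = 1, μ(29) = -1, μ(30) = -1, μ(31) = -1, μ(33) = 1, μ(34) = 1, μ(35) = 1, μ(37) = -1, μ(38) = 1, μ(39) = 1, μ(41) = -1, μ(42) = -1, μ(43) = -1, μ(46) = 1, μ(47) = -1, μ(51) = 1, μ(53) = -1, μ(55) = 1, μ(57) = 1, μ(58) = 1, μ(59) = -1, μ(61) = -1, μ(62) = 1, μ(65) = 1, μ(66) = -1, μ(67) = -1, μ(69) = 1, μ(70) = -1, μ(71) = -1, μ(73) = -1, μ(74) = 1, μ(77) = 1, μ(78) = -1, μ(79) = -1, μ(82) = 1, μ(83) = -1, μ(85) = 1, μ(86) = 1, μ(87) = 1, μ(89) = -1, μ(91) = 1, μ(93) = 1, μ(94) = 1, μ(95) = 1, μ(97) = -1, μ(101) = -1, μ(102) = -1, μ(103) = -1, μ(105) = -1, μ(106) = 1, μ(107) = -1, μ(109) = -1, μ(110) = -1, μ(111) = 1, with μ = 0 on non-squarefree integers. Summing μ(k)/k for k where μ(k) ≠ 0 gives -678316192822146162262092815134314936522301/39962142402550705168325165981723972810713890 ≈ -0.0170. (PNT ⟺ this sum → 0 as n → ∞.)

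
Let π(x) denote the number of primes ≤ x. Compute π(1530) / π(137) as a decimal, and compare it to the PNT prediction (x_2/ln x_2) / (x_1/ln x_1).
π(1530)/π(137) = 241/33 ≈ 7.3030;  PNT prediction ≈ 7.4929.

π(137) = 33 and π(1530) = 241, so π(1530)/π(137) ≈ 7.3030. The PNT-predicted ratio is (1530/ln(1530)) / (137/ln(137)) ≈ 7.4929. The two agree to within a few percent, as expected.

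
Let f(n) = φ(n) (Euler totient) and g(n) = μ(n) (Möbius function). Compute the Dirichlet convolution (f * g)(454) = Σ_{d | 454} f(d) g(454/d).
(φ * μ)(454) = 0

Divisors of 454: [1, 2, 227, 454]. For each d | 454:
  d = 1: φ(1) · μ(454/1) = 1 · 1 = 1
  d = 2: φ(2) · μ(454/2) = 1 · -1 = -1
  d = 227: φ(227) · μ(454/227) = 226 · -1 = -226
  d = 454: φ(454) · μ(454/454) = 226 · 1 = 226
Summing: (φ * μ)(454) = 1 + -1 + -226 + 226 = 0.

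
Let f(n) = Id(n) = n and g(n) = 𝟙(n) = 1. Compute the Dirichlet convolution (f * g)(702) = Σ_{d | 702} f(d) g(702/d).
(Id * 𝟙)(702) = 1680

Divisors of 702: [1, 2, 3, 6, 9, 13, 18, 26, 27, 39, 54, 78, 117, 234, 351, 702]. For each d | 702:
  d = 1: Id(1) · 𝟙(702/1) = 1 · 1 = 1
  d = 2: Id(2) · 𝟙(702/2) = 2 · 1 = 2
  d = 3: Id(3) · 𝟙(702/3) = 3 · 1 = 3
  d = 6: Id(6) · 𝟙(702/6) = 6 · 1 = 6
  d = 9: Id(9) · 𝟙(702/9) = 9 · 1 = 9
  d = 13: Id(13) · 𝟙(702/13) = 13 · 1 = 13
  d = 18: Id(18) · 𝟙(702/18) = 18 · 1 = 18
  d = 26: Id(26) · 𝟙(702/26) = 26 · 1 = 26
  d = 27: Id(27) · 𝟙(702/27) = 27 · 1 = 27
  d = 39: Id(39) · 𝟙(702/39) = 39 · 1 = 39
  d = 54: Id(54) · 𝟙(702/54) = 54 · 1 = 54
  d = 78: Id(78) · 𝟙(702/78) = 78 · 1 = 78
  d = 117: Id(117) · 𝟙(702/117) = 117 · 1 = 117
  d = 234: Id(234) · 𝟙(702/234) = 234 · 1 = 234
  d = 351: Id(351) · 𝟙(702/351) = 351 · 1 = 351
  d = 702: Id(702) · 𝟙(702/702) = 702 · 1 = 702
Summing: (Id * 𝟙)(702) = 1 + 2 + 3 + 6 + 9 + 13 + 18 + 26 + 27 + 39 + 54 + 78 + 117 + 234 + 351 + 702 = 1680.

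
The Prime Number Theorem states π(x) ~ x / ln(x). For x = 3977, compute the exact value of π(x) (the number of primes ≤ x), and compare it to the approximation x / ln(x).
π(3977) = 549;  x/ln(x) ≈ 479.83;  relative error ≈ 12.60%.

Directly count primes up to 3977: π(3977) = 549. The PNT approximation gives 3977/ln(3977) ≈ 3977/8.28828 ≈ 479.83. Relative error (π(x) − x/ln(x)) / π(x) ≈ 12.60%; the approximation is known to undercount slightly (Li(x) is a better estimate).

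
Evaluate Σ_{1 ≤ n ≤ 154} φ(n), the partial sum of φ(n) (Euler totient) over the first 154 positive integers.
Σ_{n ≤ 154} φ(n) = 7236

Compute φ(n) for each 1 ≤ n ≤ 154: φ(1) = 1, φ(2) = 1, φ(3) = 2, φ(4) = 2, φ(5) = 4, φ(6) = 2, φ(7) = 6, φ(8) = 4, φ(9) = 6, φ(10) = 4, φ(11) = 10, φ(12) = 4, φ(13) = 12, φ(14) = 6, φ(15) = 8, φ(16) = 8, φ(17) = 16, φ(18) = 6, φ(19) = 18, φ(20) = 8, φ(21) = 12, φ(22) = 10, φ(23) = 22, φ(24) = 8, φ(25) = 20, φ(26) = 12, φ(27) = 18, φ(28) = 12, φ(29) = 28, φ(30) = 8, φ(31) = 30, φ(32) = 16, φ(33) = 20, φ(34) = 16, φ(35) = 24, φ(36) = 12, φ(37) = 36, φ(38) = 18, φ(39) = 24, φ(40) = 16, φ(41) = 40, φ(42) = 12, φ(43) = 42, φ(44) = 20, φ(45) = 24, φ(46) = 22, φ(47) = 46, φ(48) = 16, φ(49) = 42, φ(50) = 20, φ(51) = 32, φ(52) = 24, φ(53) = 52, φ(54) = 18, φ(55) = 40, φ(56) = 24, φ(57) = 36, φ(58) = 28, φ(59) = 58, φ(60) = 16, φ(61) = 60, φ(62) = 30, φ(63) = 36, φ(64) = 32, φ(65) = 48, φ(66) = 20, φ(67) = 66, φ(68) = 32, φ(69) = 44, φ(70) = 24, φ(71) = 70, φ(72) = 24, φ(73) = 72, φ(74) = 36, φ(75) = 40, φ(76) = 36, φ(77) = 60, φ(78) = 24, φ(79) = 78, φ(80) = 32, φ(81) = 54, φ(82) = 40, φ(83) = 82, φ(84) = 24, φ(85) = 64, φ(86) = 42, φ(87) = 56, φ(88) = 40, φ(89) = 88, φ(90) = 24, φ(91) = 72, φ(92) = 44, φ(93) = 60, φ(94) = 46, φ(95) = 72, φ(96) = 32, φ(97) = 96, φ(98) = 42, φ(99) = 60, φ(100) = 40, φ(101) = 100, φ(102) = 32, φ(103) = 102, φ(104) = 48, φ(105) = 48, φ(106) = 52, φ(107) = 106, φ(108) = 36, φ(109) = 108, φ(110) = 40, φ(111) = 72, φ(112) = 48, φ(113) = 112, φ(114) = 36, φ(115) = 88, φ(116) = 56, φ(117) = 72, φ(118) = 58, φ(119) = 96, φ(120) = 32, φ(121) = 110, φ(122) = 60, φ(123) = 80, φ(124) = 60, φ(125) = 100, φ(126) = 36, φ(127) = 126, φ(128) = 64, φ(129) = 84, φ(130) = 48, φ(131) = 130, φ(132) = 40, φ(133) = 108, φ(134) = 66, φ(135) = 72, φ(136) = 64, φ(137) = 136, φ(138) = 44, φ(139) = 138, φ(140) = 48, φ(141) = 92, φ(142) = 70, φ(143) = 120, φ(144) = 48, φ(145) = 112, φ(146) = 72, φ(147) = 84, φ(148) = 72, φ(149) = 148, φ(150) = 40, φ(151) = 150, φ(152) = 72, φ(153) = 96, φ(154) = 60. Summing all 154 values: 7236. (Average order: Σ_{n ≤ x} φ(n) ~ (3/π²) x². For x = 154, (3/π²)·154² ≈ 7208.80.)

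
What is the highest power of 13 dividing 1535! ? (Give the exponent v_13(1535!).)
v_13(1535!) = 127

Legendre's formula: v_p(n!) = Σ_{k ≥ 1} ⌊n / p^k⌋. For p = 13, n = 1535, the terms are:
  ⌊1535/13^1⌋ = ⌊1535/13⌋ = 118
  ⌊1535/13^2⌋ = ⌊1535/169⌋ = 9
(the next term ⌊1535/13^3⌋ = 0, terminating the sum). Summing: v_13(1535!) = 118 + 9 = 127.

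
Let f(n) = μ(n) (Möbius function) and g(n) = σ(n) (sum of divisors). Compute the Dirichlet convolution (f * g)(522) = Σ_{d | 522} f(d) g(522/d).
(μ * σ)(522) = 522

Divisors of 522: [1, 2, 3, 6, 9, 18, 29, 58, 87, 174, 261, 522]. For each d | 522:
  d = 1: μ(1) · σ(522/1) = 1 · 1170 = 1170
  d = 2: μ(2) · σ(522/2) = -1 · 390 = -390
  d = 3: μ(3) · σ(522/3) = -1 · 360 = -360
  d = 6: μ(6) · σ(522/6) = 1 · 120 = 120
  d = 9: μ(9) · σ(522/9) = 0 · 90 = 0
  d = 18: μ(18) · σ(522/18) = 0 · 30 = 0
  d = 29: μ(29) · σ(522/29) = -1 · 39 = -39
  d = 58: μ(58) · σ(522/58) = 1 · 13 = 13
  d = 87: μ(87) · σ(522/87) = 1 · 12 = 12
  d = 174: μ(174) · σ(522/174) = -1 · 4 = -4
  d = 261: μ(261) · σ(522/261) = 0 · 3 = 0
  d = 522: μ(522) · σ(522/522) = 0 · 1 = 0
Summing: (μ * σ)(522) = 1170 + -390 + -360 + 120 + 0 + 0 + -39 + 13 + 12 + -4 + 0 + 0 = 522.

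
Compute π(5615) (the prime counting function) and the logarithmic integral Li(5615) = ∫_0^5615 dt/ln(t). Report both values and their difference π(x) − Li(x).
π(5615) = 738;  Li(5615) ≈ 755.99;  π(x) − Li(x) ≈ -17.99.

Direct count of primes ≤ 5615 gives π(5615) = 738. Numerical evaluation of the logarithmic integral gives Li(5615) ≈ 755.99. The difference π(x) − Li(x) ≈ -17.99 is typically negative for small/moderate x (Li(x) overestimates), though Littlewood's theorem shows this sign changes infinitely often.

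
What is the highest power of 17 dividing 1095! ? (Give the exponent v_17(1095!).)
v_17(1095!) = 67

Legendre's formula: v_p(n!) = Σ_{k ≥ 1} ⌊n / p^k⌋. For p = 17, n = 1095, the terms are:
  ⌊1095/17^1⌋ = ⌊1095/17⌋ = 64
  ⌊1095/17^2⌋ = ⌊1095/289⌋ = 3
(the next term ⌊1095/17^3⌋ = 0, terminating the sum). Summing: v_17(1095!) = 64 + 3 = 67.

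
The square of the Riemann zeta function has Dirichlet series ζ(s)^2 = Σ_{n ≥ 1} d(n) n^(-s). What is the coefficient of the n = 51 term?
d(51) = 4

ζ(s)^2 = (Σ 1/m^s)(Σ 1/k^s). The coefficient of 1/n^s in the product is the number of ordered pairs (m, k) with mk = n, which equals d(n). For n = 51, divisors are [1, 3, 17, 51], so d(51) = 4.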